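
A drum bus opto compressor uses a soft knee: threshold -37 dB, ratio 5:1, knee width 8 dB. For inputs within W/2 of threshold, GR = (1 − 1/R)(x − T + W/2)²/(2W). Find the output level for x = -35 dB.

x − T + W/2 = -35 − (-37) + 4 = 6.
GR = (1 − 1/5) × 6² / 16 = 0.8 × 36 / 16 = 1.8 dB.
Output = -35 − 1.8 = -36.8 dB.

-36.8 dB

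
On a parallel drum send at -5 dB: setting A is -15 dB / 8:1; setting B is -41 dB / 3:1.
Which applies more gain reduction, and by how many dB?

B, by 15.25 dB

A: overshoot 10 dB → output overshoot 1.25 dB → GR 8.75 dB.
B: overshoot 36 dB → output overshoot 12 dB → GR 24 dB.
B applies 15.25 dB more gain reduction.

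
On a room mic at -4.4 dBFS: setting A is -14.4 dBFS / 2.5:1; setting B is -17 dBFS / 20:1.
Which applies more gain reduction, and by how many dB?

A: 10 dB over, compressed to 4 dB over, so 6 dB of GR.
B: 12.6 dB over, compressed to 0.63 dB over, so 11.97 dB of GR.
Difference: 5.97 dB in favour of B.

B, by 5.97 dB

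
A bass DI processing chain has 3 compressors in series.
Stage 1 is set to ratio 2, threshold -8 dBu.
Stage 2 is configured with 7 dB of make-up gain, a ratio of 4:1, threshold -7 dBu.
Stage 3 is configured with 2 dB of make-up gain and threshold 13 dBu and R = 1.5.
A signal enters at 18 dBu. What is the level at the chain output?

Stage 1: 26 dB above -8 dBu, reduced 2:1 to 13 dB above → 5 dBu.
Stage 2: 12 dB above -7 dBu, reduced 4:1 to 3 dB above → -4 dBu; +7 dB make-up → 3 dBu.
Stage 3: 3 dBu is at or below the 13 dBu threshold — no compression; make-up brings it to 5 dBu.

5 dBu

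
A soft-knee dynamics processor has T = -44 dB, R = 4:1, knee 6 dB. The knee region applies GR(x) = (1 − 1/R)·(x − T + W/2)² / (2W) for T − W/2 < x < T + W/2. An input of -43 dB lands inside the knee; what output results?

-44 dB

x − T + W/2 = -43 − (-44) + 3 = 4.
GR = (1 − 1/4) × 4² / 12 = 0.75 × 16 / 12 = 1 dB.
Output = -43 − 1 = -44 dB.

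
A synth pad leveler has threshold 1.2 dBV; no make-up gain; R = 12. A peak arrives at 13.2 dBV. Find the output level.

2.2 dBV

The input is 12 dB above the 1.2 dBV threshold.
The 12 dB excess becomes 1 dB after 12:1 reduction.
So the level is 1.2 + 1 = 2.2 dBV.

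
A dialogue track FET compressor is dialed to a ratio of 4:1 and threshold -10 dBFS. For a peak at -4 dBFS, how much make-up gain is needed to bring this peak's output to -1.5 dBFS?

7 dB

Without make-up, output = threshold + overshoot/4 = -10 + 1.5 = -8.5 dBFS.
Gap to target: 7 dB.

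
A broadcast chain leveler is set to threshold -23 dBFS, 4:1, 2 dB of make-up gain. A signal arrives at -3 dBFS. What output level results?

-3 dBFS sits 20 dB over threshold.
The 20 dB excess becomes 5 dB after 4:1 reduction.
So the level is -23 + 5 = -18 dBFS; make-up adds 2 dB, giving -16 dBFS.

-16 dBFS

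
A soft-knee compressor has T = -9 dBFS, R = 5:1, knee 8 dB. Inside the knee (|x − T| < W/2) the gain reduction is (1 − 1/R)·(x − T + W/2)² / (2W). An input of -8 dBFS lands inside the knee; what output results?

x − T + W/2 = -8 − (-9) + 4 = 5.
GR = (1 − 1/5) × 5² / 16 = 0.8 × 25 / 16 = 1.25 dB.
Output = -8 − 1.25 = -9.25 dBFS.

-9.25 dBFS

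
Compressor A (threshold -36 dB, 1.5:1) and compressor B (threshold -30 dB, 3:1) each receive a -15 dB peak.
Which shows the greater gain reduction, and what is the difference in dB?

B, by 3 dB

A: overshoot 21 dB → output overshoot 14 dB → GR 7 dB.
B: overshoot 15 dB → output overshoot 5 dB → GR 10 dB.
B reduces 3 dB more.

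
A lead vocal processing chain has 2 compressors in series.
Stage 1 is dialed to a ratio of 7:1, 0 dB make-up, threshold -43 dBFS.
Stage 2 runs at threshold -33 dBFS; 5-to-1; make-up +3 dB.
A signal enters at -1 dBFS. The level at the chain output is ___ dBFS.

-34 dBFS

Stage 1: -1 dBFS is 42 dB over -43 dBFS; at 7:1 that becomes 6 dB over, giving -37 dBFS.
Stage 2: below threshold (-37 ≤ -33); passes unchanged; make-up brings it to -34 dBFS.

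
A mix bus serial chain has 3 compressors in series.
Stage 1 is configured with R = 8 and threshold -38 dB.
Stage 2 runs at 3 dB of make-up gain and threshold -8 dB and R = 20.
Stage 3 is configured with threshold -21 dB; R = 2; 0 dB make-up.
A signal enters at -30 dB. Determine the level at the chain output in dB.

Stage 1: 8 dB above -38 dB, reduced 8:1 to 1 dB above → -37 dB.
Stage 2: -37 dB is at or below the -8 dB threshold — no compression; make-up brings it to -34 dB.
Stage 3: -34 dB is at or below the -21 dB threshold — no compression; output -34 dB.

-34 dB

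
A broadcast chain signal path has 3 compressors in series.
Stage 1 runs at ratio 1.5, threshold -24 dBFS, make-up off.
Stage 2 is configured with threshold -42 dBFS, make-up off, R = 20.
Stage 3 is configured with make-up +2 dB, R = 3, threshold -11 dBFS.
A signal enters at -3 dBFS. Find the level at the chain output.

-38.4 dBFS

Stage 1: 21 dB above -24 dBFS, reduced 1.5:1 to 14 dB above → -10 dBFS.
Stage 2: -10 dBFS is 32 dB over -42 dBFS; at 20:1 that becomes 1.6 dB over, giving -40.4 dBFS.
Stage 3: below threshold (-40.4 ≤ -11); passes unchanged; make-up brings it to -38.4 dBFS.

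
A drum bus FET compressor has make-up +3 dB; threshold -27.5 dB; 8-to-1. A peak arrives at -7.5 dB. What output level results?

-7.5 dB sits 20 dB over threshold.
The 20 dB excess becomes 2.5 dB after 8:1 reduction.
So the level is -27.5 + 2.5 = -25 dB; make-up adds 3 dB, giving -22 dB.

-22 dB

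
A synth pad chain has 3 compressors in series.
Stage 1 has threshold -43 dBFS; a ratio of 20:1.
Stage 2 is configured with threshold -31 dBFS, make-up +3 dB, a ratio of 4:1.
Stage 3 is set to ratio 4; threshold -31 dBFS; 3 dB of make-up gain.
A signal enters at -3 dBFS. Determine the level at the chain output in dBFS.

-35 dBFS

Stage 1: -3 dBFS is 40 dB over -43 dBFS; at 20:1 that becomes 2 dB over, giving -41 dBFS.
Stage 2: -41 dBFS is at or below the -31 dBFS threshold — no compression; make-up brings it to -38 dBFS.
Stage 3: below threshold (-38 ≤ -31); passes unchanged; make-up brings it to -35 dBFS.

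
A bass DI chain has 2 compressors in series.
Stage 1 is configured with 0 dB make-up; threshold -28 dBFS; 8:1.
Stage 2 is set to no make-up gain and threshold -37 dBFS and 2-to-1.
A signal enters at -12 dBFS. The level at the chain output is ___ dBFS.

-31.5 dBFS

Stage 1: overshoot 16 dB → 16/8 = 2 dB → -26 dBFS.
Stage 2: 11 dB above -37 dBFS, reduced 2:1 to 5.5 dB above → -31.5 dBFS.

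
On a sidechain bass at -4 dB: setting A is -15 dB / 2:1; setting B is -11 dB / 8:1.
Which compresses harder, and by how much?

A: GR = 11 − 11/2 = 5.5 dB.
B: GR = 7 − 7/8 = 6.125 dB.
B reduces 0.625 dB more.

B, by 0.625 dB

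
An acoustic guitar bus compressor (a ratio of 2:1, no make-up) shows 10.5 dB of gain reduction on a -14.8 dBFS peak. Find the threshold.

Input is 21 dB above T (since output overshoot × R = input overshoot: (-25.3 − T)·2 = -14.8 − T gives T = -35.8 dBFS).
Check: -35.8 + (-14.8 − (-35.8))/2 = -35.8 + 10.5 = -25.3 dBFS. ✓

-35.8 dBFS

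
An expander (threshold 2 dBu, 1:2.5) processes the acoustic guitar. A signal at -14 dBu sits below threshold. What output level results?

The input is 16 dB below the 2 dBu threshold.
A 1:2.5 expander multiplies undershoot by 2.5: 16 × 2.5 = 40 dB below threshold.
Output = 2 − 40 = -38 dBu.

-38 dBu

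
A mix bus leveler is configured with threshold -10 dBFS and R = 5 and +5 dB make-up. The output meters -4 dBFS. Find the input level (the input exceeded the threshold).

-5 dBFS

Before make-up, the level was -4 − 5 = -9 dBFS.
The compressed level sits -9 − (-10) = 1 dB over threshold.
Input overshoot = R × output overshoot = 5 dB → input = -10 + 5 = -5 dBFS.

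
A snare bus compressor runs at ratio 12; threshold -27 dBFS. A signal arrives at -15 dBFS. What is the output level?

Overshoot: -15 − (-27) = 12 dB.
At 12:1 the overshoot is divided by 12, leaving 1 dB above threshold.
That puts the output at -26 dBFS.

-26 dBFS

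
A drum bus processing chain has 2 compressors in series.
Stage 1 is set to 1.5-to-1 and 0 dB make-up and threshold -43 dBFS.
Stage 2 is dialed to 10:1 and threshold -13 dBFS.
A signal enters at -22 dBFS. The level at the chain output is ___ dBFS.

Stage 1: -22 dBFS is 21 dB over -43 dBFS; at 1.5:1 that becomes 14 dB over, giving -29 dBFS.
Stage 2: below threshold (-29 ≤ -13); passes unchanged; output -29 dBFS.

-29 dBFS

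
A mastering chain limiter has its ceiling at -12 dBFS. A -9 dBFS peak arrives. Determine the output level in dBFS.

At ∞:1, everything above -12 dBFS is held at the ceiling.

-12 dBFS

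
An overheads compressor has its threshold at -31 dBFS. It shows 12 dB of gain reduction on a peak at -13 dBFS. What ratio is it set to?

Input overshoot = -13 − (-31) = 18 dB.
Output overshoot = 18 − 12 = 6 dB.
Ratio = input overshoot / output overshoot = 18 / 6 = 3.

3:1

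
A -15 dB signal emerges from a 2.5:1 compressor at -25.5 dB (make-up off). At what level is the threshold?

-32.5 dB

Let T be the threshold. Output overshoot = (input overshoot)/R, so -25.5 − T = (-15 − T)/2.5.
2.5·(-25.5 − T) = -15 − T → 1.5·T = -63.75 − (-15) = -48.75.
T = -48.75/1.5 = -32.5 dB.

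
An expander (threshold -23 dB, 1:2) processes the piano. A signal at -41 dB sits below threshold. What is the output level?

Undershoot = (-23) − (-41) = 18 dB.
At 1:2, that expands to 36 dB under threshold.
Output = -23 − 36 = -59 dB.

-59 dB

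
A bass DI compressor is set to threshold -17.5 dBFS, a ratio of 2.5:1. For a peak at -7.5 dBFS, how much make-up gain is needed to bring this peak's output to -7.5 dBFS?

Overshoot 10 dB → 10/2.5 = 4 dB after compression, so the compressed level is -17.5 + 4 = -13.5 dBFS.
Make-up = target − compressed = -7.5 − (-13.5) = 6 dB.

6 dB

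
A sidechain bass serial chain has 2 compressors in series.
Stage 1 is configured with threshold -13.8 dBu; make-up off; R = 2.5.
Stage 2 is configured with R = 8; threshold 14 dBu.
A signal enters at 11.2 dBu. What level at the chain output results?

Stage 1: overshoot 25 dB → 25/2.5 = 10 dB → -3.8 dBu.
Stage 2: -3.8 dBu ≤ 14 dBu, so stage 2 doesn't engage; output -3.8 dBu.

-3.8 dBu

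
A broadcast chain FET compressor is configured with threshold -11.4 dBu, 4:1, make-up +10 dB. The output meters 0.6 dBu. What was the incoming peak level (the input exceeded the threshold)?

Remove make-up: 0.6 − 10 = -9.4 dBu.
Post-compression overshoot = -9.4 − (-11.4) = 2 dB.
Undo the ratio: input overshoot = 2 × 4 = 8 dB, giving input = -3.4 dBu.

-3.4 dBu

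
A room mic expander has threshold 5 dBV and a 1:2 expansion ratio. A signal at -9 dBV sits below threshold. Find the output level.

-23 dBV

Below threshold, a 1:2 expander applies gain = (2−1)×(T − x) of attenuation.
(2−1) × 14 = 14 dB, so output = -9 − 14 = -23 dBV.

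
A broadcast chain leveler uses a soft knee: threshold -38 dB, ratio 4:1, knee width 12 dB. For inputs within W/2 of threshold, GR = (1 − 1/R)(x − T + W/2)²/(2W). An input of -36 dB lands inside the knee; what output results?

x − T + W/2 = -36 − (-38) + 6 = 8.
GR = (1 − 1/4) × 8² / 24 = 0.75 × 64 / 24 = 2 dB.
Output = -36 − 2 = -38 dB.

-38 dB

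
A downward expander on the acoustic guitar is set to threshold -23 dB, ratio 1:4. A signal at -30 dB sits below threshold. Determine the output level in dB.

-51 dB

The input is 7 dB below the -23 dB threshold.
A 1:4 expander multiplies undershoot by 4: 7 × 4 = 28 dB below threshold.
Output = -23 − 28 = -51 dB.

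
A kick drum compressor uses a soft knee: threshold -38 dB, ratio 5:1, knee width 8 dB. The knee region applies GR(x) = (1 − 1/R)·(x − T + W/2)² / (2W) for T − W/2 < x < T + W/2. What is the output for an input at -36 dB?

x − T + W/2 = -36 − (-38) + 4 = 6.
GR = (1 − 1/5) × 6² / 16 = 0.8 × 36 / 16 = 1.8 dB.
Output = -36 − 1.8 = -37.8 dB.

-37.8 dB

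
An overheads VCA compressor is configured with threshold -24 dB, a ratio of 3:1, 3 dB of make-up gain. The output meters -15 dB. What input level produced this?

Stripping the +3 dB make-up gives -18 dB at the gain stage.
The compressed level sits -18 − (-24) = 6 dB over threshold.
Before 3:1 compression the overshoot was 6 × 3 = 18 dB, so input = -24 + 18 = -6 dB.

-6 dB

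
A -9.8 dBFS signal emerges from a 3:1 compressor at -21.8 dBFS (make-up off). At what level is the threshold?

-27.8 dBFS

Let T be the threshold. Output overshoot = (input overshoot)/R, so -21.8 − T = (-9.8 − T)/3.
3·(-21.8 − T) = -9.8 − T → 2·T = -65.4 − (-9.8) = -55.6.
T = -55.6/2 = -27.8 dBFS.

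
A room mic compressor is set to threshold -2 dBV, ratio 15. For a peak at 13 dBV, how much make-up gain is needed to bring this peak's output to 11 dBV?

12 dB

Overshoot 15 dB → 15/15 = 1 dB after compression, so the compressed level is -2 + 1 = -1 dBV.
Make-up = target − compressed = 11 − (-1) = 12 dB.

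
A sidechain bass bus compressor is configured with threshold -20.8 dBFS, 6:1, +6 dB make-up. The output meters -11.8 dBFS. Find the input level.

Stripping the +6 dB make-up gives -17.8 dBFS at the gain stage.
Post-compression overshoot = -17.8 − (-20.8) = 3 dB.
Undo the ratio: input overshoot = 3 × 6 = 18 dB, giving input = -2.8 dBFS.

-2.8 dBFS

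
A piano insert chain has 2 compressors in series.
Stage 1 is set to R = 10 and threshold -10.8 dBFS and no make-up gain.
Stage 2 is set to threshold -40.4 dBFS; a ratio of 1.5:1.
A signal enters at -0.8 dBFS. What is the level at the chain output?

-20 dBFS

Stage 1: 10 dB above -10.8 dBFS, reduced 10:1 to 1 dB above → -9.8 dBFS.
Stage 2: -9.8 dBFS is 30.6 dB over -40.4 dBFS; at 1.5:1 that becomes 20.4 dB over, giving -20 dBFS.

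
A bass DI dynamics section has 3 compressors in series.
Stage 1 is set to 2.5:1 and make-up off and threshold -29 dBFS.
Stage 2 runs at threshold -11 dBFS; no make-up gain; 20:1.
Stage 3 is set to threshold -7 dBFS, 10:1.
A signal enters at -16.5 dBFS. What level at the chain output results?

-24 dBFS

Stage 1: -16.5 dBFS is 12.5 dB over -29 dBFS; at 2.5:1 that becomes 5 dB over, giving -24 dBFS.
Stage 2: -24 dBFS is at or below the -11 dBFS threshold — no compression; output -24 dBFS.
Stage 3: below threshold (-24 ≤ -7); passes unchanged; output -24 dBFS.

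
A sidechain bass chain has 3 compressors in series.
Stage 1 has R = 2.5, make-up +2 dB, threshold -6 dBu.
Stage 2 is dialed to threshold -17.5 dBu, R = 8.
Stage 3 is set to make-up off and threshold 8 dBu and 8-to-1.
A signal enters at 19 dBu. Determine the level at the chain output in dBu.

-14.5625 dBu

Stage 1: overshoot 25 dB → 25/2.5 = 10 dB → 4 dBu; +2 dB make-up → 6 dBu.
Stage 2: overshoot 23.5 dB → 23.5/8 = 2.9375 dB → -14.5625 dBu.
Stage 3: -14.5625 dBu ≤ 8 dBu, so stage 3 doesn't engage; output -14.5625 dBu.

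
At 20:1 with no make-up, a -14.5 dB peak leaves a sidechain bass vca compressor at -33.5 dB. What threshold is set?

-34.5 dB

Input is 20 dB above T (since output overshoot × R = input overshoot: (-33.5 − T)·20 = -14.5 − T gives T = -34.5 dB).
Check: -34.5 + (-14.5 − (-34.5))/20 = -34.5 + 1 = -33.5 dB. ✓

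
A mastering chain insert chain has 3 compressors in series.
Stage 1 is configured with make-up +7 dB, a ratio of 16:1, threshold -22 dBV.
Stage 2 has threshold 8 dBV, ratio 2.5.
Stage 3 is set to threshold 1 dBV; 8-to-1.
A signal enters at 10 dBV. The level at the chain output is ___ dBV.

Stage 1: 10 dBV is 32 dB over -22 dBV; at 16:1 that becomes 2 dB over, giving -20 dBV; +7 dB make-up → -13 dBV.
Stage 2: below threshold (-13 ≤ 8); passes unchanged; output -13 dBV.
Stage 3: -13 dBV is at or below the 1 dBV threshold — no compression; output -13 dBV.

-13 dBV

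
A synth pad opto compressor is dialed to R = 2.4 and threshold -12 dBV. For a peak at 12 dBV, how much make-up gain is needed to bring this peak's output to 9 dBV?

11 dB

Without make-up, output = threshold + overshoot/2.4 = -12 + 10 = -2 dBV.
Gap to target: 11 dB.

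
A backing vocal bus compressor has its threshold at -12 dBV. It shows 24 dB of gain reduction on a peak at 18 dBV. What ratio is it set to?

Input overshoot = 18 − (-12) = 30 dB.
Output overshoot = 30 − 24 = 6 dB.
Ratio = input overshoot / output overshoot = 30 / 6 = 5.

5:1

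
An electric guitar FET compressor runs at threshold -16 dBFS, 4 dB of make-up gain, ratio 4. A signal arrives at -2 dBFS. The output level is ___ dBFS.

-2 dBFS sits 14 dB over threshold.
The 14 dB excess becomes 3.5 dB after 4:1 reduction.
Output = -16 + 3.5 = -12.5 dBFS; make-up adds 4 dB, giving -8.5 dBFS.

-8.5 dBFS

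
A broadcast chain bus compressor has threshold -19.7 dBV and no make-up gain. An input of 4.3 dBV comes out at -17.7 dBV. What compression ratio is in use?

Input overshoot = 4.3 − (-19.7) = 24 dB; output overshoot = -17.7 − (-19.7) = 2 dB.
Ratio = 24 / 2 = 12.

12:1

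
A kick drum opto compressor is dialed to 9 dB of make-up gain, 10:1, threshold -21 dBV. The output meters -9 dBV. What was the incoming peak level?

9 dBV

Stripping the +9 dB make-up gives -18 dBV at the gain stage.
Post-compression overshoot = -18 − (-21) = 3 dB.
Input overshoot = R × output overshoot = 30 dB → input = -21 + 30 = 9 dBV.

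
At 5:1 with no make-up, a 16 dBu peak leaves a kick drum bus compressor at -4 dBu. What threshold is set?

-9 dBu

Let T be the threshold. Output overshoot = (input overshoot)/R, so -4 − T = (16 − T)/5.
5·(-4 − T) = 16 − T → 4·T = -20 − 16 = -36.
T = -36/4 = -9 dBu.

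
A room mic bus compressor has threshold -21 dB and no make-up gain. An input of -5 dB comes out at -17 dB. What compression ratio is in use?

Input overshoot = -5 − (-21) = 16 dB; output overshoot = -17 − (-21) = 4 dB.
Ratio = 16 / 4 = 4.

4:1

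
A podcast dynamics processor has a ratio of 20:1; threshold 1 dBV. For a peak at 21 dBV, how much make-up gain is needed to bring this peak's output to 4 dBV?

2 dB

The peak compresses to 1 + 20/20 = 2 dBV.
To reach 4 dBV requires 4 − 2 = 2 dB of make-up.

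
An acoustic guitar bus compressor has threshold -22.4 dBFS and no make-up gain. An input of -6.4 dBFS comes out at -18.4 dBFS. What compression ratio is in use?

4:1

Input overshoot = -6.4 − (-22.4) = 16 dB; output overshoot = -18.4 − (-22.4) = 4 dB.
Ratio = 16 / 4 = 4.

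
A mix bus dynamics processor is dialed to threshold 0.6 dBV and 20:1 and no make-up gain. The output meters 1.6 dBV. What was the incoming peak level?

20.6 dBV

Post-compression overshoot = 1.6 − 0.6 = 1 dB.
Before 20:1 compression the overshoot was 1 × 20 = 20 dB, so input = 0.6 + 20 = 20.6 dBV.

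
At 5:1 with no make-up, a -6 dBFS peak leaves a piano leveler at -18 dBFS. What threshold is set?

-21 dBFS

Let T be the threshold. Output overshoot = (input overshoot)/R, so -18 − T = (-6 − T)/5.
5·(-18 − T) = -6 − T → 4·T = -90 − (-6) = -84.
T = -84/4 = -21 dBFS.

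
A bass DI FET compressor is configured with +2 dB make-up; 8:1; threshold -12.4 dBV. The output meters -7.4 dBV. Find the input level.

11.6 dBV

Stripping the +2 dB make-up gives -9.4 dBV at the gain stage.
The compressed level sits -9.4 − (-12.4) = 3 dB over threshold.
Input overshoot = R × output overshoot = 24 dB → input = -12.4 + 24 = 11.6 dBV.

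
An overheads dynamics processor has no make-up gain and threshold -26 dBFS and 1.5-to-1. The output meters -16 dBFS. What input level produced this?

The compressed level sits -16 − (-26) = 10 dB over threshold.
Input overshoot = R × output overshoot = 15 dB → input = -26 + 15 = -11 dBFS.

-11 dBFS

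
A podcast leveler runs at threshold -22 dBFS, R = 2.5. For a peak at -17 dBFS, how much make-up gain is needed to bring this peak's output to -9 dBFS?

11 dB

Overshoot 5 dB → 5/2.5 = 2 dB after compression, so the compressed level is -22 + 2 = -20 dBFS.
Make-up = target − compressed = -9 − (-20) = 11 dB.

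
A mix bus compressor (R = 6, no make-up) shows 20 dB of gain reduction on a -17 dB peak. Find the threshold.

Let T be the threshold. Output overshoot = (input overshoot)/R, so -37 − T = (-17 − T)/6.
6·(-37 − T) = -17 − T → 5·T = -222 − (-17) = -205.
T = -205/5 = -41 dB.

-41 dB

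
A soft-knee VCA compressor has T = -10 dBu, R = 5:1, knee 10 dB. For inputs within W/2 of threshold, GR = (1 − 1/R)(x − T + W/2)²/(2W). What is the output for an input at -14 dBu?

-14.04 dBu

x − T + W/2 = -14 − (-10) + 5 = 1.
GR = (1 − 1/5) × 1² / 20 = 0.8 × 1 / 20 = 0.04 dB.
Output = -14 − 0.04 = -14.04 dBu.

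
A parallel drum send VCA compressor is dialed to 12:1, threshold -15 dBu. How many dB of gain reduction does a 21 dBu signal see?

The signal is 36 dB above threshold.
A 12:1 ratio leaves 3 dB of that excess.
Gain reduction = 36 − 3 = 33 dB.

33 dB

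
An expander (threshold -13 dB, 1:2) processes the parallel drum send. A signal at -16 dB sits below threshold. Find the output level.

-19 dB

Below threshold, a 1:2 expander applies gain = (2−1)×(T − x) of attenuation.
(2−1) × 3 = 3 dB, so output = -16 − 3 = -19 dB.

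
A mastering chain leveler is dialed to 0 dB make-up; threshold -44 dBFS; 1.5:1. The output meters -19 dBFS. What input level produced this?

That's 25 dB above the -44 dBFS threshold.
Before 1.5:1 compression the overshoot was 25 × 1.5 = 37.5 dB, so input = -44 + 37.5 = -6.5 dBFS.

-6.5 dBFS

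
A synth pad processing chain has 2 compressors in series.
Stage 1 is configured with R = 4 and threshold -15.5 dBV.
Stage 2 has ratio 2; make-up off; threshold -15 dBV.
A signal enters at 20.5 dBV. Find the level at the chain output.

-10.75 dBV

Stage 1: overshoot 36 dB → 36/4 = 9 dB → -6.5 dBV.
Stage 2: overshoot 8.5 dB → 8.5/2 = 4.25 dB → -10.75 dBV.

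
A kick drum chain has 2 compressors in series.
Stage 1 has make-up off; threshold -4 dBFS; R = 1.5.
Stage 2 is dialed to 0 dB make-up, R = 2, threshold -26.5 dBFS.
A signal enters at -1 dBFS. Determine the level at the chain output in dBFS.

-14.25 dBFS

Stage 1: -1 dBFS is 3 dB over -4 dBFS; at 1.5:1 that becomes 2 dB over, giving -2 dBFS.
Stage 2: 24.5 dB above -26.5 dBFS, reduced 2:1 to 12.25 dB above → -14.25 dBFS.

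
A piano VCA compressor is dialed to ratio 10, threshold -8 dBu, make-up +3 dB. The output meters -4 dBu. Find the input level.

2 dBu

Remove make-up: -4 − 3 = -7 dBu.
Post-compression overshoot = -7 − (-8) = 1 dB.
Before 10:1 compression the overshoot was 1 × 10 = 10 dB, so input = -8 + 10 = 2 dBu.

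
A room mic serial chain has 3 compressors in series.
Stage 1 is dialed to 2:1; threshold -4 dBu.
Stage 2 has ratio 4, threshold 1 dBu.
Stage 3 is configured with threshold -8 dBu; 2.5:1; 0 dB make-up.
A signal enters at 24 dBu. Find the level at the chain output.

Stage 1: 28 dB above -4 dBu, reduced 2:1 to 14 dB above → 10 dBu.
Stage 2: 10 dBu is 9 dB over 1 dBu; at 4:1 that becomes 2.25 dB over, giving 3.25 dBu.
Stage 3: 3.25 dBu is 11.25 dB over -8 dBu; at 2.5:1 that becomes 4.5 dB over, giving -3.5 dBu.

-3.5 dBu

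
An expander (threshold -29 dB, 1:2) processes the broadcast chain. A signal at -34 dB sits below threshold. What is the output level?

Undershoot = (-29) − (-34) = 5 dB.
At 1:2, that expands to 10 dB under threshold.
Output = -29 − 10 = -39 dB.

-39 dB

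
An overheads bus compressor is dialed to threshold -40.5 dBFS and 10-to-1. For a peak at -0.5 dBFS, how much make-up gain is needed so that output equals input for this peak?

36 dB

Without make-up, output = threshold + overshoot/10 = -40.5 + 4 = -36.5 dBFS.
Gap to target: 36 dB.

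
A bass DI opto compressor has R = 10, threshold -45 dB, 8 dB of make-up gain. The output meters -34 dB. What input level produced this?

Before make-up, the level was -34 − 8 = -42 dB.
The compressed level sits -42 − (-45) = 3 dB over threshold.
Input overshoot = R × output overshoot = 30 dB → input = -45 + 30 = -15 dB.

-15 dB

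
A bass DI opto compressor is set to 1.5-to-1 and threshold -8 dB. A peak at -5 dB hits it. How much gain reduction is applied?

1 dB

Overshoot = -5 − (-8) = 3 dB.
After 1.5:1 compression the overshoot becomes 3/1.5 = 2 dB.
So the signal is attenuated by 3 − 2 = 1 dB.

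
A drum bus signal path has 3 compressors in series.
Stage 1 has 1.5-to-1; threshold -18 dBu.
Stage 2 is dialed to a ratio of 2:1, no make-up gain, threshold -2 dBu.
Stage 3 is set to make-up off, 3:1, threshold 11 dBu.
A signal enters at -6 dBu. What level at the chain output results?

-10 dBu

Stage 1: overshoot 12 dB → 12/1.5 = 8 dB → -10 dBu.
Stage 2: -10 dBu is at or below the -2 dBu threshold — no compression; output -10 dBu.
Stage 3: -10 dBu ≤ 11 dBu, so stage 3 doesn't engage; output -10 dBu.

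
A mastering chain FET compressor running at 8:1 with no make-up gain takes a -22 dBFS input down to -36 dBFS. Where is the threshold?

Let T be the threshold. Output overshoot = (input overshoot)/R, so -36 − T = (-22 − T)/8.
8·(-36 − T) = -22 − T → 7·T = -288 − (-22) = -266.
T = -266/7 = -38 dBFS.

-38 dBFS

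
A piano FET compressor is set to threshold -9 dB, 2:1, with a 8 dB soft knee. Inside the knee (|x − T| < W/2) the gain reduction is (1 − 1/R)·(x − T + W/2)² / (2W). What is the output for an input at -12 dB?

x − T + W/2 = -12 − (-9) + 4 = 1.
GR = (1 − 1/2) × 1² / 16 = 0.5 × 1 / 16 = 0.03125 dB.
Output = -12 − 0.03125 = -12.03125 dB.

-12.03125 dB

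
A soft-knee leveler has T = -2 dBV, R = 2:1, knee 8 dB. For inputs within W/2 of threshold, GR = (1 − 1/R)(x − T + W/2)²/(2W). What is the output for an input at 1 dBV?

-0.53125 dBV

x − T + W/2 = 1 − (-2) + 4 = 7.
GR = (1 − 1/2) × 7² / 16 = 0.5 × 49 / 16 = 1.53125 dB.
Output = 1 − 1.53125 = -0.53125 dBV.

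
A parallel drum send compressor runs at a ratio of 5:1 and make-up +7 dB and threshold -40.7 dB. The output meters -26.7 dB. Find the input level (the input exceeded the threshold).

-5.7 dB

Before make-up, the level was -26.7 − 7 = -33.7 dB.
That's 7 dB above the -40.7 dB threshold.
Before 5:1 compression the overshoot was 7 × 5 = 35 dB, so input = -40.7 + 35 = -5.7 dB.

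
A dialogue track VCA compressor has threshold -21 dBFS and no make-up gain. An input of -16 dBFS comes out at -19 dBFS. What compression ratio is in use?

2.5:1

Input overshoot = -16 − (-21) = 5 dB; output overshoot = -19 − (-21) = 2 dB.
Ratio = 5 / 2 = 2.5.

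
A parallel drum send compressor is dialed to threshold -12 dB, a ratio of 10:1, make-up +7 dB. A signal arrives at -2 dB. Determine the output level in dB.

The input is 10 dB above the -12 dB threshold.
The 10 dB excess becomes 1 dB after 10:1 reduction.
That puts the output at -11 dB; make-up adds 7 dB, giving -4 dB.

-4 dB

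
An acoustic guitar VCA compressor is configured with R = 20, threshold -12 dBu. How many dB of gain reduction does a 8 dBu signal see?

19 dB

8 dBu exceeds the threshold by 20 dB.
After 20:1 compression the overshoot becomes 20/20 = 1 dB.
Gain reduction = 20 − 1 = 19 dB.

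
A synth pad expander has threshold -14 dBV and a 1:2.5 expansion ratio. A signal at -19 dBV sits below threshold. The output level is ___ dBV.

-26.5 dBV

Undershoot = (-14) − (-19) = 5 dB.
At 1:2.5, that expands to 12.5 dB under threshold.
Output = -14 − 12.5 = -26.5 dBV.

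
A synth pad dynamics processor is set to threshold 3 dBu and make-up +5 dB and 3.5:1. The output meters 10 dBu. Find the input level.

10 dBu

Before make-up, the level was 10 − 5 = 5 dBu.
The compressed level sits 5 − 3 = 2 dB over threshold.
Input overshoot = R × output overshoot = 7 dB → input = 3 + 7 = 10 dBu.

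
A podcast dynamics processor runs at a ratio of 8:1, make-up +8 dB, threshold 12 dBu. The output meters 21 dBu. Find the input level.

Before make-up, the level was 21 − 8 = 13 dBu.
The compressed level sits 13 − 12 = 1 dB over threshold.
Before 8:1 compression the overshoot was 1 × 8 = 8 dB, so input = 12 + 8 = 20 dBu.

20 dBu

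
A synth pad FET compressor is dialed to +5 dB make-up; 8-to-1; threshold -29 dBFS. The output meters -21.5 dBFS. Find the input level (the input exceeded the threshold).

Before make-up, the level was -21.5 − 5 = -26.5 dBFS.
That's 2.5 dB above the -29 dBFS threshold.
Undo the ratio: input overshoot = 2.5 × 8 = 20 dB, giving input = -9 dBFS.

-9 dBFS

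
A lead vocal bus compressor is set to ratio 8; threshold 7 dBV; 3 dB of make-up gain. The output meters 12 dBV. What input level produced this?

23 dBV

Remove make-up: 12 − 3 = 9 dBV.
The compressed level sits 9 − 7 = 2 dB over threshold.
Undo the ratio: input overshoot = 2 × 8 = 16 dB, giving input = 23 dBV.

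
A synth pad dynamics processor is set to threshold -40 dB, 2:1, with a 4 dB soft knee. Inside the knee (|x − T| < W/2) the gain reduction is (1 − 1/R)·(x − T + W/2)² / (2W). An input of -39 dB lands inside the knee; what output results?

-39.5625 dB

x − T + W/2 = -39 − (-40) + 2 = 3.
GR = (1 − 1/2) × 3² / 8 = 0.5 × 9 / 8 = 0.5625 dB.
Output = -39 − 0.5625 = -39.5625 dB.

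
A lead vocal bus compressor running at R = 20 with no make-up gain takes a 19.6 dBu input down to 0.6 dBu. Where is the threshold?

Input is 20 dB above T (since output overshoot × R = input overshoot: (0.6 − T)·20 = 19.6 − T gives T = -0.4 dBu).
Check: -0.4 + (19.6 − (-0.4))/20 = -0.4 + 1 = 0.6 dBu. ✓

-0.4 dBu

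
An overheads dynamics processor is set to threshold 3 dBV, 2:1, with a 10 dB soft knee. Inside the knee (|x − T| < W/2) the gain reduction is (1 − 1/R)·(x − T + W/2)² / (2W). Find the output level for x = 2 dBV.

1.6 dBV

x − T + W/2 = 2 − 3 + 5 = 4.
GR = (1 − 1/2) × 4² / 20 = 0.5 × 16 / 20 = 0.4 dB.
Output = 2 − 0.4 = 1.6 dBV.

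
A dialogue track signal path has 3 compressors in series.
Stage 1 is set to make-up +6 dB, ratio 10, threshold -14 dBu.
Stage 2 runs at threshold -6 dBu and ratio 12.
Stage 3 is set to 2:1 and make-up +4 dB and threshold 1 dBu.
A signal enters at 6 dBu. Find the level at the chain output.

-2 dBu

Stage 1: overshoot 20 dB → 20/10 = 2 dB → -12 dBu; +6 dB make-up → -6 dBu.
Stage 2: -6 dBu ≤ -6 dBu, so stage 2 doesn't engage; output -6 dBu.
Stage 3: -6 dBu is at or below the 1 dBu threshold — no compression; make-up brings it to -2 dBu.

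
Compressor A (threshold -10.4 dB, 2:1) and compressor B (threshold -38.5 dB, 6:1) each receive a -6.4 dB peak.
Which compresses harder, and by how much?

B, by 24.75 dB

A: GR = 4 − 4/2 = 2 dB.
B: GR = 32.1 − 32.1/6 = 26.75 dB.
B reduces 24.75 dB more.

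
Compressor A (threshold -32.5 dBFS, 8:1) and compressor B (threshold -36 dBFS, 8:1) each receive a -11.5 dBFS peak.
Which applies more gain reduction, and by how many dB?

B, by 3.0625 dB

A: 21 dB over, compressed to 2.625 dB over, so 18.375 dB of GR.
B: 24.5 dB over, compressed to 3.0625 dB over, so 21.4375 dB of GR.
B reduces 3.0625 dB more.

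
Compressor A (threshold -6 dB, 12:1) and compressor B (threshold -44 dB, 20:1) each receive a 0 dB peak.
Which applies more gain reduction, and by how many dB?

B, by 36.3 dB

A: GR = 6 − 6/12 = 5.5 dB.
B: GR = 44 − 44/20 = 41.8 dB.
B applies 36.3 dB more gain reduction.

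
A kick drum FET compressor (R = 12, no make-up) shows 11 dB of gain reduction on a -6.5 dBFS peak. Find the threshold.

Let T be the threshold. Output overshoot = (input overshoot)/R, so -17.5 − T = (-6.5 − T)/12.
12·(-17.5 − T) = -6.5 − T → 11·T = -210 − (-6.5) = -203.5.
T = -203.5/11 = -18.5 dBFS.

-18.5 dBFS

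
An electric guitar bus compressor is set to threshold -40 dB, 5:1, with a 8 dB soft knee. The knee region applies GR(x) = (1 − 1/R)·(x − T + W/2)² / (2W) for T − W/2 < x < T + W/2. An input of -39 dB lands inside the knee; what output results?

-40.25 dB

x − T + W/2 = -39 − (-40) + 4 = 5.
GR = (1 − 1/5) × 5² / 16 = 0.8 × 25 / 16 = 1.25 dB.
Output = -39 − 1.25 = -40.25 dB.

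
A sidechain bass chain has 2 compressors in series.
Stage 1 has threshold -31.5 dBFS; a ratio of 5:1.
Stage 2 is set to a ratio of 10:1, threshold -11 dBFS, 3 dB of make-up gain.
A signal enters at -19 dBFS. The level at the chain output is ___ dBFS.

Stage 1: 12.5 dB above -31.5 dBFS, reduced 5:1 to 2.5 dB above → -29 dBFS.
Stage 2: -29 dBFS ≤ -11 dBFS, so stage 2 doesn't engage; make-up brings it to -26 dBFS.

-26 dBFS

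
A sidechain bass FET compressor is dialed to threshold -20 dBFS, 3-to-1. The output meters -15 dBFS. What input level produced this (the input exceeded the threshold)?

-5 dBFS

That's 5 dB above the -20 dBFS threshold.
Before 3:1 compression the overshoot was 5 × 3 = 15 dB, so input = -20 + 15 = -5 dBFS.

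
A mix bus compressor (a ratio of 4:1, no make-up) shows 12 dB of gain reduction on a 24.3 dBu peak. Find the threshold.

Input is 16 dB above T (since output overshoot × R = input overshoot: (12.3 − T)·4 = 24.3 − T gives T = 8.3 dBu).
Check: 8.3 + (24.3 − 8.3)/4 = 8.3 + 4 = 12.3 dBu. ✓

8.3 dBu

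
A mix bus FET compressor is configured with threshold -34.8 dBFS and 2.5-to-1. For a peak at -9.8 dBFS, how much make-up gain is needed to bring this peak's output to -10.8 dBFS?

14 dB

The peak compresses to -34.8 + 25/2.5 = -24.8 dBFS.
To reach -10.8 dBFS requires -10.8 − (-24.8) = 14 dB of make-up.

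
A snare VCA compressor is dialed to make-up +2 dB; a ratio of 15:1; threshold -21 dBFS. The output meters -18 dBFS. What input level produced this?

Before make-up, the level was -18 − 2 = -20 dBFS.
The compressed level sits -20 − (-21) = 1 dB over threshold.
Undo the ratio: input overshoot = 1 × 15 = 15 dB, giving input = -6 dBFS.

-6 dBFS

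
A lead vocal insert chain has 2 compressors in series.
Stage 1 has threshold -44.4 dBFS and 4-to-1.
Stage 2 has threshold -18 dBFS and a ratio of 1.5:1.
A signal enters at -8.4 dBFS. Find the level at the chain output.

-35.4 dBFS

Stage 1: 36 dB above -44.4 dBFS, reduced 4:1 to 9 dB above → -35.4 dBFS.
Stage 2: -35.4 dBFS ≤ -18 dBFS, so stage 2 doesn't engage; output -35.4 dBFS.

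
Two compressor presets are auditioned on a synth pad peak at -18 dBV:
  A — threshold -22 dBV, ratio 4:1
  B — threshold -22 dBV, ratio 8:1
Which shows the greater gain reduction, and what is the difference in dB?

B, by 0.5 dB

A: 4 dB over, compressed to 1 dB over, so 3 dB of GR.
B: 4 dB over, compressed to 0.5 dB over, so 3.5 dB of GR.
B applies 0.5 dB more gain reduction.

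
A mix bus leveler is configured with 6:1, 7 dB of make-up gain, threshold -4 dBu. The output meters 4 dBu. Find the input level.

Stripping the +7 dB make-up gives -3 dBu at the gain stage.
Post-compression overshoot = -3 − (-4) = 1 dB.
Before 6:1 compression the overshoot was 1 × 6 = 6 dB, so input = -4 + 6 = 2 dBu.

2 dBu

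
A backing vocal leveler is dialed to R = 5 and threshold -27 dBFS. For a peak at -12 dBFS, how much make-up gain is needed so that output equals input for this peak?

12 dB

The peak compresses to -27 + 15/5 = -24 dBFS.
To reach -12 dBFS requires -12 − (-24) = 12 dB of make-up.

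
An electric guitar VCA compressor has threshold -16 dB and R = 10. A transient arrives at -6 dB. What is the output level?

-6 dB sits 10 dB over threshold.
The 10 dB excess becomes 1 dB after 10:1 reduction.
So the level is -16 + 1 = -15 dB.

-15 dB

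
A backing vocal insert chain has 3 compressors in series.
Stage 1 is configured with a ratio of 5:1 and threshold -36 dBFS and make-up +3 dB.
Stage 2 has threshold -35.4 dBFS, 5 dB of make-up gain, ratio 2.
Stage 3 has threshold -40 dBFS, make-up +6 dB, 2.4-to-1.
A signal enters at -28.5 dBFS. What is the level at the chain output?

-29.1875 dBFS

Stage 1: 7.5 dB above -36 dBFS, reduced 5:1 to 1.5 dB above → -34.5 dBFS; +3 dB make-up → -31.5 dBFS.
Stage 2: -31.5 dBFS is 3.9 dB over -35.4 dBFS; at 2:1 that becomes 1.95 dB over, giving -33.45 dBFS; +5 dB make-up → -28.45 dBFS.
Stage 3: overshoot 11.55 dB → 11.55/2.4 = 4.8125 dB → -35.1875 dBFS; +6 dB make-up → -29.1875 dBFS.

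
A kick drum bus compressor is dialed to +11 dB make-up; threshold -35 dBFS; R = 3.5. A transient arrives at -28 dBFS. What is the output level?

-22 dBFS

The input is 7 dB above the -35 dBFS threshold.
3.5:1 compression reduces that to 7/3.5 = 2 dB over.
So the level is -35 + 2 = -33 dBFS; make-up adds 11 dB, giving -22 dBFS.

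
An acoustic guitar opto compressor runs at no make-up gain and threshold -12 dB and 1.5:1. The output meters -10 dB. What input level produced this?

That's 2 dB above the -12 dB threshold.
Input overshoot = R × output overshoot = 3 dB → input = -12 + 3 = -9 dB.

-9 dB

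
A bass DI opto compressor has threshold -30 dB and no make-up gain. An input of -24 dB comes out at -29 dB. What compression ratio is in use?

6:1

Input overshoot = -24 − (-30) = 6 dB; output overshoot = -29 − (-30) = 1 dB.
Ratio = 6 / 1 = 6.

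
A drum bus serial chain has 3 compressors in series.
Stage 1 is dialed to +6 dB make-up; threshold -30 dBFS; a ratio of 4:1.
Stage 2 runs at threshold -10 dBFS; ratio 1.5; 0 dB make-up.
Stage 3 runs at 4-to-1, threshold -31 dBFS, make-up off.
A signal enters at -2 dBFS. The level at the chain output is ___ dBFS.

-27.5 dBFS

Stage 1: overshoot 28 dB → 28/4 = 7 dB → -23 dBFS; +6 dB make-up → -17 dBFS.
Stage 2: -17 dBFS is at or below the -10 dBFS threshold — no compression; output -17 dBFS.
Stage 3: overshoot 14 dB → 14/4 = 3.5 dB → -27.5 dBFS.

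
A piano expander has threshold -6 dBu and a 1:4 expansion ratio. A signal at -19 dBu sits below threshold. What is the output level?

Undershoot = (-6) − (-19) = 13 dB.
At 1:4, that expands to 52 dB under threshold.
Output = -6 − 52 = -58 dBu.

-58 dBu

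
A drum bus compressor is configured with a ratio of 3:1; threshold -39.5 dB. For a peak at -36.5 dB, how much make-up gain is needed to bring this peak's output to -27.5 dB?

11 dB

Overshoot 3 dB → 3/3 = 1 dB after compression, so the compressed level is -39.5 + 1 = -38.5 dB.
Make-up = target − compressed = -27.5 − (-38.5) = 11 dB.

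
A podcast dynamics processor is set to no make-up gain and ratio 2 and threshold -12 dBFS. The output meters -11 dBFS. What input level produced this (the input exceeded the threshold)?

-10 dBFS

Post-compression overshoot = -11 − (-12) = 1 dB.
Undo the ratio: input overshoot = 1 × 2 = 2 dB, giving input = -10 dBFS.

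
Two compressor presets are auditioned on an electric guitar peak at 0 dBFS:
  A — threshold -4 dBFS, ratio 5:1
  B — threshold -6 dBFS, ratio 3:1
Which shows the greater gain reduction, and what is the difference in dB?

A: GR = 4 − 4/5 = 3.2 dB.
B: GR = 6 − 6/3 = 4 dB.
B reduces 0.8 dB more.

B, by 0.8 dB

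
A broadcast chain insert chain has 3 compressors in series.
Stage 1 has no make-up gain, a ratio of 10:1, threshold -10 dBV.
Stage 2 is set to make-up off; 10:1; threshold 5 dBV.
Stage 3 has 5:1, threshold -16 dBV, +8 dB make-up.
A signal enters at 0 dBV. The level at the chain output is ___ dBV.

-6.6 dBV

Stage 1: 10 dB above -10 dBV, reduced 10:1 to 1 dB above → -9 dBV.
Stage 2: -9 dBV is at or below the 5 dBV threshold — no compression; output -9 dBV.
Stage 3: 7 dB above -16 dBV, reduced 5:1 to 1.4 dB above → -14.6 dBV; +8 dB make-up → -6.6 dBV.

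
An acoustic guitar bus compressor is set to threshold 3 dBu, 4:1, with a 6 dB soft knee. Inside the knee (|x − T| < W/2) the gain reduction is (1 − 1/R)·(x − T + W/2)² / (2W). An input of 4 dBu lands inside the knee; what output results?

x − T + W/2 = 4 − 3 + 3 = 4.
GR = (1 − 1/4) × 4² / 12 = 0.75 × 16 / 12 = 1 dB.
Output = 4 − 1 = 3 dBu.

3 dBu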